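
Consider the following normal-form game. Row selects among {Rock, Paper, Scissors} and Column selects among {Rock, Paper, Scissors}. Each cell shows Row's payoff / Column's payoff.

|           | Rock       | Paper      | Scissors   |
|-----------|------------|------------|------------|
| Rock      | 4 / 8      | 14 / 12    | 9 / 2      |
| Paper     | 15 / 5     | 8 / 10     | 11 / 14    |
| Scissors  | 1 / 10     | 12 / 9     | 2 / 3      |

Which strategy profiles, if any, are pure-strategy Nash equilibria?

(Rock, Paper) and (Paper, Scissors)

Find each player's best response to every opponent strategy; NE are the intersections.
Row's best responses — vs Rock: Paper (payoff 15); vs Paper: Rock (payoff 14); vs Scissors: Paper (payoff 11).
Column's best responses — vs Rock: Paper (payoff 12); vs Paper: Scissors (payoff 14); vs Scissors: Rock (payoff 10).
Mutual best responses occur at (Rock, Paper) and (Paper, Scissors); at each, neither player gains by switching.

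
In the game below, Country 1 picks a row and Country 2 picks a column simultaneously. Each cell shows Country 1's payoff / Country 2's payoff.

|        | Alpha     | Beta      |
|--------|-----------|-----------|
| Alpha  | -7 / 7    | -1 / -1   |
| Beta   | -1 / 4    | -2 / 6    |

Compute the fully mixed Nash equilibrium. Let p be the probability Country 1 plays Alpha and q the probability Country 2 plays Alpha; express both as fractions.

p = 1/5, q = 1/7

Each player's mixing probability is pinned down by making the *other* player indifferent.
Country 2 indifferent between Alpha and Beta: p·7 + (1−p)·4 = p·(-1) + (1−p)·6 ⟹ 4 + 3p = 6 + (-7)p ⟹ p = 1/5.
Country 1 indifferent between Alpha and Beta: q·(-7) + (1−q)·(-1) = q·(-1) + (1−q)·(-2) ⟹ (-1) + (-6)q = (-2) + 1q ⟹ q = 1/7.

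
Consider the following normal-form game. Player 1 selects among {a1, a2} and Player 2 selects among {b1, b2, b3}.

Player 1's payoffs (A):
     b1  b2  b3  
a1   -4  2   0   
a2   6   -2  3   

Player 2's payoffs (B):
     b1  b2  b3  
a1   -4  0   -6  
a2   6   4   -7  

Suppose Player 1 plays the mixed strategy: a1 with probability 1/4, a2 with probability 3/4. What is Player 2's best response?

Compute Player 2's expected payoff from each pure strategy against the given mix.
b1: (1/4)·(-4) + (3/4)·6 = 7/2
b2: (1/4)·0 + (3/4)·4 = 3
b3: (1/4)·(-6) + (3/4)·(-7) = -27/4
Highest expected payoff is 7/2, from b1.

b1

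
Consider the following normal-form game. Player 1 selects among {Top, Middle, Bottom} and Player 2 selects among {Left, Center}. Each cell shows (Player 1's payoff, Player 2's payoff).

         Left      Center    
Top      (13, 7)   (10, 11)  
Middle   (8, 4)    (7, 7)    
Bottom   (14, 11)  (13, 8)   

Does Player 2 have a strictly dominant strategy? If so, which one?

No strictly dominant strategy

Check whether one of Player 2's strategies beats all alternatives regardless of what the opponent does.
Left is not dominant: against Top, Center gives 11 > 7.
Center is not dominant: against Bottom, Left gives 11 > 8.
No single strategy is best against every opponent action.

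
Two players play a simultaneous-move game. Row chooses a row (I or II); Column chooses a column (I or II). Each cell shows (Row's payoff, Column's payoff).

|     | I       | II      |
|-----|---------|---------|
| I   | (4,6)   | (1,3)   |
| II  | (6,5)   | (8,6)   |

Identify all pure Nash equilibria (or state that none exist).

(II, II)

Find each player's best response to every opponent strategy; NE are the intersections.
Row's best responses — vs I: II (payoff 6); vs II: II (payoff 8).
Column's best responses — vs I: I (payoff 6); vs II: II (payoff 6).
The only mutual best response is (II, II); neither player gains by switching there.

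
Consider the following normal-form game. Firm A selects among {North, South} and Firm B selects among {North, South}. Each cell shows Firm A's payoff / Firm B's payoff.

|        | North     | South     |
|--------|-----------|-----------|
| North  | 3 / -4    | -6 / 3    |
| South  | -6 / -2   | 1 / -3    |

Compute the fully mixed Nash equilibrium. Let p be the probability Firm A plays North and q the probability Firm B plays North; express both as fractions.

Each player's mixing probability is pinned down by making the *other* player indifferent.
Firm B indifferent between North and South: p·(-4) + (1−p)·(-2) = p·3 + (1−p)·(-3) ⟹ (-2) + (-2)p = (-3) + 6p ⟹ p = 1/8.
Firm A indifferent between North and South: q·3 + (1−q)·(-6) = q·(-6) + (1−q)·1 ⟹ (-6) + 9q = 1 + (-7)q ⟹ q = 7/16.

p = 1/8, q = 7/16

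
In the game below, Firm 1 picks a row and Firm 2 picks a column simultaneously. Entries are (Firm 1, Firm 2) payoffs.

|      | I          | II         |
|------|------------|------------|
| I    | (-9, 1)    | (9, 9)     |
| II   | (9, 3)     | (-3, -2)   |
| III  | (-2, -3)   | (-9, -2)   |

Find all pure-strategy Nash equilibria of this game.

(I, II) and (II, I)

Find each player's best response to every opponent strategy; NE are the intersections.
Firm 1's best responses — vs I: II (payoff 9); vs II: I (payoff 9).
Firm 2's best responses — vs I: II (payoff 9); vs II: I (payoff 3); vs III: II (payoff -2).
Mutual best responses occur at (I, II) and (II, I); at each, neither player gains by switching.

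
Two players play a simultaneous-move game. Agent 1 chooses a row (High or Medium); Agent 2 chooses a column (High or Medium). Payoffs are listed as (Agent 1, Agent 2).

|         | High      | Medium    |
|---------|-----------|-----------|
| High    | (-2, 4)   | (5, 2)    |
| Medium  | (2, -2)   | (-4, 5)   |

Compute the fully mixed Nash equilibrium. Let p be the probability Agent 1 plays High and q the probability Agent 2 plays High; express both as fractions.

In a mixed NE each player is indifferent between their pure strategies, so the opponent's mix sets the indifference.
Agent 2 indifferent between High and Medium: p·4 + (1−p)·(-2) = p·2 + (1−p)·5 ⟹ (-2) + 6p = 5 + (-3)p ⟹ p = 7/9.
Agent 1 indifferent between High and Medium: q·(-2) + (1−q)·5 = q·2 + (1−q)·(-4) ⟹ 5 + (-7)q = (-4) + 6q ⟹ q = 9/13.

p = 7/9, q = 9/13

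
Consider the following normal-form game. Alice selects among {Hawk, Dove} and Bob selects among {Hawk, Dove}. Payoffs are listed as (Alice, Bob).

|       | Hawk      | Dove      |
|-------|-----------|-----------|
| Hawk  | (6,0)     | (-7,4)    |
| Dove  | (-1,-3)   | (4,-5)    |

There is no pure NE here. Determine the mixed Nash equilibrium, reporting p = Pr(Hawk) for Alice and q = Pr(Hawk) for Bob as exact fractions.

p = 1/3, q = 11/18

In a mixed NE each player is indifferent between their pure strategies, so the opponent's mix sets the indifference.
Bob indifferent between Hawk and Dove: p·0 + (1−p)·(-3) = p·4 + (1−p)·(-5) ⟹ (-3) + 3p = (-5) + 9p ⟹ p = 1/3.
Alice indifferent between Hawk and Dove: q·6 + (1−q)·(-7) = q·(-1) + (1−q)·4 ⟹ (-7) + 13q = 4 + (-5)q ⟹ q = 11/18.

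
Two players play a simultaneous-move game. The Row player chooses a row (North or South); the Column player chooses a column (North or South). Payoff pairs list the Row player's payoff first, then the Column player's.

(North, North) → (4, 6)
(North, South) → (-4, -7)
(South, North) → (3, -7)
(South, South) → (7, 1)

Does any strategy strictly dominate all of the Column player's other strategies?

Check whether one of the Column player's strategies beats all alternatives regardless of what the opponent does.
North is not dominant: against South, South gives 1 > -7.
South is not dominant: against North, North gives 6 > -7.
No single strategy is best against every opponent action.

No strictly dominant strategy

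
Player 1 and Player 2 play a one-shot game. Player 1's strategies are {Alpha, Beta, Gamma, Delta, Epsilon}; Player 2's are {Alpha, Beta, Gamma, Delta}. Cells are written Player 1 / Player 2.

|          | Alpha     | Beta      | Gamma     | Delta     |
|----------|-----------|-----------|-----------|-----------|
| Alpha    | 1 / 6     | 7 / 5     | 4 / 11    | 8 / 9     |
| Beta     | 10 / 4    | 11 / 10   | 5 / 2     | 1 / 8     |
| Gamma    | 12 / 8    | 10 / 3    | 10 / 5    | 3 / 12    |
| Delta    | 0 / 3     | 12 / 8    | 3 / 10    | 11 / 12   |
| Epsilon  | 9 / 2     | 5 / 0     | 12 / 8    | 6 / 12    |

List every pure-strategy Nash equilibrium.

Check mutual best responses: a cell is a NE iff neither player can gain by unilaterally deviating.
Player 1's best responses — vs Alpha: Gamma (payoff 12); vs Beta: Delta (payoff 12); vs Gamma: Epsilon (payoff 12); vs Delta: Delta (payoff 11).
Player 2's best responses — vs Alpha: Gamma (payoff 11); vs Beta: Beta (payoff 10); vs Gamma: Delta (payoff 12); vs Delta: Delta (payoff 12); vs Epsilon: Delta (payoff 12).
The only mutual best response is (Delta, Delta); neither player gains by switching there.

(Delta, Delta)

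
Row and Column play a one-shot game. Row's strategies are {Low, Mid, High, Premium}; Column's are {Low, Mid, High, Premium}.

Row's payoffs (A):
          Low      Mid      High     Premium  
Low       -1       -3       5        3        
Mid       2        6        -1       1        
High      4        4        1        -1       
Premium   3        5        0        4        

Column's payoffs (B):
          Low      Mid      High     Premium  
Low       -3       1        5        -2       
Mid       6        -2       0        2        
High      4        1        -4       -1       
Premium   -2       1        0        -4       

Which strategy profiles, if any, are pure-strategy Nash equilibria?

(Low, High) and (High, Low)

Find each player's best response to every opponent strategy; NE are the intersections.
Row's best responses — vs Low: High (payoff 4); vs Mid: Mid (payoff 6); vs High: Low (payoff 5); vs Premium: Premium (payoff 4).
Column's best responses — vs Low: High (payoff 5); vs Mid: Low (payoff 6); vs High: Low (payoff 4); vs Premium: Mid (payoff 1).
Mutual best responses occur at (Low, High) and (High, Low); at each, neither player gains by switching.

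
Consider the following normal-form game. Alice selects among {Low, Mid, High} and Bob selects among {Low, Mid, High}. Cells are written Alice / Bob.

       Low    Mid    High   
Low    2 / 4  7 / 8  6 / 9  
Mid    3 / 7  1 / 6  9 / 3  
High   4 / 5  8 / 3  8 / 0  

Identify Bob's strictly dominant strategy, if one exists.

None

A strategy is strictly dominant if it gives Bob a strictly higher payoff than every other strategy, against every choice by the opponent.
Low is not dominant: against Low, Mid gives 8 > 4.
Mid is not dominant: against Low, High gives 9 > 8.
High is not dominant: against Mid, Low gives 7 > 3.
No single strategy is best against every opponent action.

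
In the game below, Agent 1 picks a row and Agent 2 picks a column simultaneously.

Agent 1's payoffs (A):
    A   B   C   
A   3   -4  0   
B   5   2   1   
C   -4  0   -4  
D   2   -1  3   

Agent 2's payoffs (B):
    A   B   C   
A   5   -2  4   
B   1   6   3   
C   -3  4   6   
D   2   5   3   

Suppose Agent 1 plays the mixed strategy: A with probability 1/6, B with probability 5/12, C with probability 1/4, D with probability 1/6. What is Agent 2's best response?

B

Agent 2's best reply maximizes expected payoff against the mix.
A: (1/6)·5 + (5/12)·1 + (1/4)·(-3) + (1/6)·2 = 5/6
B: (1/6)·(-2) + (5/12)·6 + (1/4)·4 + (1/6)·5 = 4
C: (1/6)·4 + (5/12)·3 + (1/4)·6 + (1/6)·3 = 47/12
Highest expected payoff is 4, from B.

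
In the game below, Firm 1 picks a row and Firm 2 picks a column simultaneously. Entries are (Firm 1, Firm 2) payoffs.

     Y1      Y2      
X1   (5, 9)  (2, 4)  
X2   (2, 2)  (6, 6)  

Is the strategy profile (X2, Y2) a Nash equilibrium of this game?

Yes

Holding Firm 2 at Y2: Firm 1 gets 6 from X2, versus 2 from X1. No profitable deviation for Firm 1.
Holding Firm 1 at X2: Firm 2 gets 6 from Y2, versus 2 from Y1. No profitable deviation for Firm 2 either.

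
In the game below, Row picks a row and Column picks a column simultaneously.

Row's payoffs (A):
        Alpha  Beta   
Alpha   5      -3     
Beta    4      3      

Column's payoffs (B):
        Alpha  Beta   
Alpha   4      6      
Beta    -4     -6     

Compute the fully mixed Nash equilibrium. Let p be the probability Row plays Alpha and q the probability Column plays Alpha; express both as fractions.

p = 1/2, q = 6/7

In a mixed NE each player is indifferent between their pure strategies, so the opponent's mix sets the indifference.
Column indifferent between Alpha and Beta: p·4 + (1−p)·(-4) = p·6 + (1−p)·(-6) ⟹ (-4) + 8p = (-6) + 12p ⟹ p = 1/2.
Row indifferent between Alpha and Beta: q·5 + (1−q)·(-3) = q·4 + (1−q)·3 ⟹ (-3) + 8q = 3 + 1q ⟹ q = 6/7.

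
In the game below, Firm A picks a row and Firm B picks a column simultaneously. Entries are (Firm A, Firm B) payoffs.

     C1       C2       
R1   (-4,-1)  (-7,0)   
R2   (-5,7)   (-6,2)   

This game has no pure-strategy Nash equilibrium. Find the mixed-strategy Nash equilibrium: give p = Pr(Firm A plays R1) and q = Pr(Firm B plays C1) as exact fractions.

In a mixed NE each player is indifferent between their pure strategies, so the opponent's mix sets the indifference.
Firm B indifferent between C1 and C2: p·(-1) + (1−p)·7 = p·0 + (1−p)·2 ⟹ 7 + (-8)p = 2 + (-2)p ⟹ p = 5/6.
Firm A indifferent between R1 and R2: q·(-4) + (1−q)·(-7) = q·(-5) + (1−q)·(-6) ⟹ (-7) + 3q = (-6) + 1q ⟹ q = 1/2.

p = 5/6, q = 1/2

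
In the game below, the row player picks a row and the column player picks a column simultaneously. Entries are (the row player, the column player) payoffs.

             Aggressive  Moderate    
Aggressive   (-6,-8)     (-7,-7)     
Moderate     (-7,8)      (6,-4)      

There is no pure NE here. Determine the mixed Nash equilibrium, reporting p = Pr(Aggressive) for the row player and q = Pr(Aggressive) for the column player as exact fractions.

p = 12/13, q = 13/14

In a mixed NE each player is indifferent between their pure strategies, so the opponent's mix sets the indifference.
The column player indifferent between Aggressive and Moderate: p·(-8) + (1−p)·8 = p·(-7) + (1−p)·(-4) ⟹ 8 + (-16)p = (-4) + (-3)p ⟹ p = 12/13.
The row player indifferent between Aggressive and Moderate: q·(-6) + (1−q)·(-7) = q·(-7) + (1−q)·6 ⟹ (-7) + 1q = 6 + (-13)q ⟹ q = 13/14.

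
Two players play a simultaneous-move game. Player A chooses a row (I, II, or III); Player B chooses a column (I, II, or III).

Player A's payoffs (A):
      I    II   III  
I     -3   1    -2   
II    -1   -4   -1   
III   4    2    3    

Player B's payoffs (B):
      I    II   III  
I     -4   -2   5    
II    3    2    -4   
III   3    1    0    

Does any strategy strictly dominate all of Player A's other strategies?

III

A strategy is strictly dominant if it gives Player A a strictly higher payoff than every other strategy, against every choice by the opponent.
III strictly dominates: vs I: 4 > each of {-3, -1}; vs II: 2 > each of {1, -4}; vs III: 3 > each of {-2, -1}.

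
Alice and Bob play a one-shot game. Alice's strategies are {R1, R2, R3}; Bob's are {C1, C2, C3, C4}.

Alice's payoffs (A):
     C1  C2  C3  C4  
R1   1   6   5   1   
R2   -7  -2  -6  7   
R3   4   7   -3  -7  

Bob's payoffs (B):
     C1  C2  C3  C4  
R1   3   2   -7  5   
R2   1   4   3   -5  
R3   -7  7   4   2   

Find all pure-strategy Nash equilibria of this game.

(R3, C2)

Find each player's best response to every opponent strategy; NE are the intersections.
Alice's best responses — vs C1: R3 (payoff 4); vs C2: R3 (payoff 7); vs C3: R1 (payoff 5); vs C4: R2 (payoff 7).
Bob's best responses — vs R1: C4 (payoff 5); vs R2: C2 (payoff 4); vs R3: C2 (payoff 7).
The only mutual best response is (R3, C2); neither player gains by switching there.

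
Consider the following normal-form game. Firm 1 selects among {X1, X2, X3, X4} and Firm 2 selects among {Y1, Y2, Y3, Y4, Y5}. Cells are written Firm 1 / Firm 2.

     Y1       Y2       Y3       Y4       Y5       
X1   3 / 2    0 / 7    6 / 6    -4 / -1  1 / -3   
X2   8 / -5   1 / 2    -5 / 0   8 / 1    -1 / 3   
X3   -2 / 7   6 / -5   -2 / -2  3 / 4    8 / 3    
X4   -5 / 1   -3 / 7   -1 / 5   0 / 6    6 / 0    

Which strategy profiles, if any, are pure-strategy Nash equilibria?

There is no pure-strategy Nash equilibrium

Find each player's best response to every opponent strategy; NE are the intersections.
Firm 1's best responses — vs Y1: X2 (payoff 8); vs Y2: X3 (payoff 6); vs Y3: X1 (payoff 6); vs Y4: X2 (payoff 8); vs Y5: X3 (payoff 8).
Firm 2's best responses — vs X1: Y2 (payoff 7); vs X2: Y5 (payoff 3); vs X3: Y1 (payoff 7); vs X4: Y2 (payoff 7).
No cell has both players best-responding. For instance, Firm 1's best reply to Y4 is X2, but against X2 Firm 2 prefers Y5 over Y4.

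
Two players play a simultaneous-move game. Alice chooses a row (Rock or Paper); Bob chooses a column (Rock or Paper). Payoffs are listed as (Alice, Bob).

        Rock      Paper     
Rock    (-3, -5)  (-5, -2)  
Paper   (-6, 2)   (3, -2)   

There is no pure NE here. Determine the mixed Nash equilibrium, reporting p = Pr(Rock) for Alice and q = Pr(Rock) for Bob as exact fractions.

Each player's mixing probability is pinned down by making the *other* player indifferent.
Bob indifferent between Rock and Paper: p·(-5) + (1−p)·2 = p·(-2) + (1−p)·(-2) ⟹ 2 + (-7)p = (-2) + 0p ⟹ p = 4/7.
Alice indifferent between Rock and Paper: q·(-3) + (1−q)·(-5) = q·(-6) + (1−q)·3 ⟹ (-5) + 2q = 3 + (-9)q ⟹ q = 8/11.

p = 4/7, q = 8/11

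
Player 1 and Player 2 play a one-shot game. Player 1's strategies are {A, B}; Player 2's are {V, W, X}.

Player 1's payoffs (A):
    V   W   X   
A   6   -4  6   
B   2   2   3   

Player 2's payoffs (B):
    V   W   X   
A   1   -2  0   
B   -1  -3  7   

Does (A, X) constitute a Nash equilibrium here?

Holding Player 2 at X: Player 1 gets 6 from A, versus 3 from B. No profitable deviation for Player 1.
Holding Player 1 at A: Player 2 gets 0 from X but could get 1 by switching to V. Player 2 has a profitable deviation.

No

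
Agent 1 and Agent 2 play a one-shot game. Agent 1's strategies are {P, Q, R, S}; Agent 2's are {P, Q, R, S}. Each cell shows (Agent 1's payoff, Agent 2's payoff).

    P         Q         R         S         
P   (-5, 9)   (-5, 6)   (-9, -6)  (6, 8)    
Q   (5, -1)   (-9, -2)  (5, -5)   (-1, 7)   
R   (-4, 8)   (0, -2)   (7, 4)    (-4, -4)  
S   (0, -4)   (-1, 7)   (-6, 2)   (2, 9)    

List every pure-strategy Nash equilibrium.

Find each player's best response to every opponent strategy; NE are the intersections.
Agent 1's best responses — vs P: Q (payoff 5); vs Q: R (payoff 0); vs R: R (payoff 7); vs S: P (payoff 6).
Agent 2's best responses — vs P: P (payoff 9); vs Q: S (payoff 7); vs R: P (payoff 8); vs S: S (payoff 9).
No cell has both players best-responding. For instance, Agent 1's best reply to R is R, but against R Agent 2 prefers P over R.

There is no pure-strategy Nash equilibrium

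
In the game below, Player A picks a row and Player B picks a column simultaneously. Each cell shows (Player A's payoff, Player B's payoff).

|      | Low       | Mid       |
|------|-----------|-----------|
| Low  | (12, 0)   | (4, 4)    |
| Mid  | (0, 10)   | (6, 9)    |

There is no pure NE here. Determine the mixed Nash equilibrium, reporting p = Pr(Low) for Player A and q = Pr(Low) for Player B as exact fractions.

p = 1/5, q = 1/7

Each player's mixing probability is pinned down by making the *other* player indifferent.
Player B indifferent between Low and Mid: p·0 + (1−p)·10 = p·4 + (1−p)·9 ⟹ 10 + (-10)p = 9 + (-5)p ⟹ p = 1/5.
Player A indifferent between Low and Mid: q·12 + (1−q)·4 = q·0 + (1−q)·6 ⟹ 4 + 8q = 6 + (-6)q ⟹ q = 1/7.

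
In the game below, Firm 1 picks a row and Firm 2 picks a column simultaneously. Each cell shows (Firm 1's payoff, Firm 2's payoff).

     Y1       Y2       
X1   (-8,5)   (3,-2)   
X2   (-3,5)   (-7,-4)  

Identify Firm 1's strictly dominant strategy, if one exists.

None

A strategy is strictly dominant if it gives Firm 1 a strictly higher payoff than every other strategy, against every choice by the opponent.
X1 is not dominant: against Y1, X2 gives -3 > -8.
X2 is not dominant: against Y2, X1 gives 3 > -7.
No single strategy is best against every opponent action.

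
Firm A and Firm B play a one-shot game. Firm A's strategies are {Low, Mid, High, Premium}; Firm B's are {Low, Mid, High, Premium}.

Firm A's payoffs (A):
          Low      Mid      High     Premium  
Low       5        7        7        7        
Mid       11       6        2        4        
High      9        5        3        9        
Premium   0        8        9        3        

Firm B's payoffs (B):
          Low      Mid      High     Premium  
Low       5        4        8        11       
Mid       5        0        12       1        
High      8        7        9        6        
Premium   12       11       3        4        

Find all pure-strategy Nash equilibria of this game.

No pure-strategy Nash equilibrium

Find each player's best response to every opponent strategy; NE are the intersections.
Firm A's best responses — vs Low: Mid (payoff 11); vs Mid: Premium (payoff 8); vs High: Premium (payoff 9); vs Premium: High (payoff 9).
Firm B's best responses — vs Low: Premium (payoff 11); vs Mid: High (payoff 12); vs High: High (payoff 9); vs Premium: Low (payoff 12).
No cell has both players best-responding. For instance, Firm A's best reply to Low is Mid, but against Mid Firm B prefers High over Low.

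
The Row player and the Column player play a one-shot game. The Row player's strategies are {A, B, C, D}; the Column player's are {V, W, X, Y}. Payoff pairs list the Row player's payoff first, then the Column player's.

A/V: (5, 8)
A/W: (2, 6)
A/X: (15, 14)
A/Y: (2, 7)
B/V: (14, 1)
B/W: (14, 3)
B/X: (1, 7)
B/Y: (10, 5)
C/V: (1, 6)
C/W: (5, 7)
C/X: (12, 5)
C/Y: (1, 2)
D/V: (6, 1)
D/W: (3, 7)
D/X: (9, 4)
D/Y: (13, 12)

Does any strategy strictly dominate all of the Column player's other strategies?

None

A strategy is strictly dominant if it gives the Column player a strictly higher payoff than every other strategy, against every choice by the opponent.
V is not dominant: against A, X gives 14 > 8.
W is not dominant: against A, V gives 8 > 6.
X is not dominant: against C, V gives 6 > 5.
Y is not dominant: against A, V gives 8 > 7.
No single strategy is best against every opponent action.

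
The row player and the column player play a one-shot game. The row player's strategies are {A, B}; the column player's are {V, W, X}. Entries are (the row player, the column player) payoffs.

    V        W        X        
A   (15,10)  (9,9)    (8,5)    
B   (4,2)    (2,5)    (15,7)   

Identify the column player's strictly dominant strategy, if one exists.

No strictly dominant strategy

A strategy is strictly dominant if it gives the column player a strictly higher payoff than every other strategy, against every choice by the opponent.
V is not dominant: against B, W gives 5 > 2.
W is not dominant: against A, V gives 10 > 9.
X is not dominant: against A, V gives 10 > 5.
No single strategy is best against every opponent action.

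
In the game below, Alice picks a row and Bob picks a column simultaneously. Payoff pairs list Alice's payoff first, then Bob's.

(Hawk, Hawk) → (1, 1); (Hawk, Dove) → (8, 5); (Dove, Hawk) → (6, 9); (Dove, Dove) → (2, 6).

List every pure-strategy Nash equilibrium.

(Hawk, Dove) and (Dove, Hawk)

A profile is a Nash equilibrium when each player is best-responding to the other.
Alice's best responses — vs Hawk: Dove (payoff 6); vs Dove: Hawk (payoff 8).
Bob's best responses — vs Hawk: Dove (payoff 5); vs Dove: Hawk (payoff 9).
Mutual best responses occur at (Hawk, Dove) and (Dove, Hawk); at each, neither player gains by switching.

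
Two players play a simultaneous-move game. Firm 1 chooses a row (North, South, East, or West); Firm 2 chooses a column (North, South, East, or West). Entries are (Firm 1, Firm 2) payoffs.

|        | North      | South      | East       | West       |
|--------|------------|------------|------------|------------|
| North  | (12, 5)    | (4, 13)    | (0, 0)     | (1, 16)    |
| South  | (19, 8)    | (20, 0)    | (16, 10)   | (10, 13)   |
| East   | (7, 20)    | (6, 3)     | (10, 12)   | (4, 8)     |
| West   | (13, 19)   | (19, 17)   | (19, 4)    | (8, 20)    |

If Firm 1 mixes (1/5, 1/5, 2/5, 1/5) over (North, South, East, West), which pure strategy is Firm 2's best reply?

Firm 2's best reply maximizes expected payoff against the mix.
North: (1/5)·5 + (1/5)·8 + (2/5)·20 + (1/5)·19 = 72/5
South: (1/5)·13 + (1/5)·0 + (2/5)·3 + (1/5)·17 = 36/5
East: (1/5)·0 + (1/5)·10 + (2/5)·12 + (1/5)·4 = 38/5
West: (1/5)·16 + (1/5)·13 + (2/5)·8 + (1/5)·20 = 13
Highest expected payoff is 72/5, from North.

North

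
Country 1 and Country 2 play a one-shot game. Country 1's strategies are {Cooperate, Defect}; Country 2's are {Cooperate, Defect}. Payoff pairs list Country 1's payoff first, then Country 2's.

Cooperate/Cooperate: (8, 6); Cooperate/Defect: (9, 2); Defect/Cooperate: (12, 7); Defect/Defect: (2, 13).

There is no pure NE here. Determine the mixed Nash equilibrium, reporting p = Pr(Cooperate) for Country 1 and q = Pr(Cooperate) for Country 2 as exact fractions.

Each player's mixing probability is pinned down by making the *other* player indifferent.
Country 2 indifferent between Cooperate and Defect: p·6 + (1−p)·7 = p·2 + (1−p)·13 ⟹ 7 + (-1)p = 13 + (-11)p ⟹ p = 3/5.
Country 1 indifferent between Cooperate and Defect: q·8 + (1−q)·9 = q·12 + (1−q)·2 ⟹ 9 + (-1)q = 2 + 10q ⟹ q = 7/11.

p = 3/5, q = 7/11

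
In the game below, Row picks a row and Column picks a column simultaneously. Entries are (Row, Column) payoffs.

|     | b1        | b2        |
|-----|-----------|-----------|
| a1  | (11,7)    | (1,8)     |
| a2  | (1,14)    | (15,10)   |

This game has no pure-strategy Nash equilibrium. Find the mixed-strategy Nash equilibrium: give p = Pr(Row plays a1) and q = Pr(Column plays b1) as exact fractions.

p = 4/5, q = 7/12

Each player's mixing probability is pinned down by making the *other* player indifferent.
Column indifferent between b1 and b2: p·7 + (1−p)·14 = p·8 + (1−p)·10 ⟹ 14 + (-7)p = 10 + (-2)p ⟹ p = 4/5.
Row indifferent between a1 and a2: q·11 + (1−q)·1 = q·1 + (1−q)·15 ⟹ 1 + 10q = 15 + (-14)q ⟹ q = 7/12.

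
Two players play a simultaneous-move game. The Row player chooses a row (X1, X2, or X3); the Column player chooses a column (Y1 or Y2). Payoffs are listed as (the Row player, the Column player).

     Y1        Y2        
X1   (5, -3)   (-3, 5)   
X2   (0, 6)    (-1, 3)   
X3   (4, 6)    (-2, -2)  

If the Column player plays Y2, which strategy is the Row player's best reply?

X2

With the Column player fixed at Y2, the Row player's payoffs are: X1 → -3, X2 → -1, X3 → -2.
The maximum is -1, achieved by X2.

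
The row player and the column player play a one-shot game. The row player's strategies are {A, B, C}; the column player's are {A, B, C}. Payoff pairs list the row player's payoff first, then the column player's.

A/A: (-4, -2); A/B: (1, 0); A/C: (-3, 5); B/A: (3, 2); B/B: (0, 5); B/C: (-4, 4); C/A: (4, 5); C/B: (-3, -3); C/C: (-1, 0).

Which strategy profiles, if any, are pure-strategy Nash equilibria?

Check mutual best responses: a cell is a NE iff neither player can gain by unilaterally deviating.
The row player's best responses — vs A: C (payoff 4); vs B: A (payoff 1); vs C: C (payoff -1).
The column player's best responses — vs A: C (payoff 5); vs B: B (payoff 5); vs C: A (payoff 5).
The only mutual best response is (C, A); neither player gains by switching there.

(C, A)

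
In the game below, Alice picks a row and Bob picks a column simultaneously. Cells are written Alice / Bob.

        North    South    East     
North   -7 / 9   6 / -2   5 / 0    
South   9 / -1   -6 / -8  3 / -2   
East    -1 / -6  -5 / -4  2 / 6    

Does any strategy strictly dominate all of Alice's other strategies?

A strategy is strictly dominant if it gives Alice a strictly higher payoff than every other strategy, against every choice by the opponent.
North is not dominant: against North, South gives 9 > -7.
South is not dominant: against South, North gives 6 > -6.
East is not dominant: against North, South gives 9 > -1.
No single strategy is best against every opponent action.

No strictly dominant strategy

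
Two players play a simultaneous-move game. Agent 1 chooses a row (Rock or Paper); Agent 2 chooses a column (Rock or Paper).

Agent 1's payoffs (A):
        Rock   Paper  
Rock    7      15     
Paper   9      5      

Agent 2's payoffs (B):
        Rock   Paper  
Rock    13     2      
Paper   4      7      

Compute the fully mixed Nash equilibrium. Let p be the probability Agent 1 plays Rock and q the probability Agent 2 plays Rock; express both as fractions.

p = 3/14, q = 5/6

In a mixed NE each player is indifferent between their pure strategies, so the opponent's mix sets the indifference.
Agent 2 indifferent between Rock and Paper: p·13 + (1−p)·4 = p·2 + (1−p)·7 ⟹ 4 + 9p = 7 + (-5)p ⟹ p = 3/14.
Agent 1 indifferent between Rock and Paper: q·7 + (1−q)·15 = q·9 + (1−q)·5 ⟹ 15 + (-8)q = 5 + 4q ⟹ q = 5/6.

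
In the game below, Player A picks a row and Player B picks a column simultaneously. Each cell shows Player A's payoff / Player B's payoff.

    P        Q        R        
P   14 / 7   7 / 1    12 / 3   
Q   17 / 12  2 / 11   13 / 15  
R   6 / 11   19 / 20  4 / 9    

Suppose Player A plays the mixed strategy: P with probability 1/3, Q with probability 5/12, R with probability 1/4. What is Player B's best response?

P

Compute Player B's expected payoff from each pure strategy against the given mix.
P: (1/3)·7 + (5/12)·12 + (1/4)·11 = 121/12
Q: (1/3)·1 + (5/12)·11 + (1/4)·20 = 119/12
R: (1/3)·3 + (5/12)·15 + (1/4)·9 = 19/2
Highest expected payoff is 121/12, from P.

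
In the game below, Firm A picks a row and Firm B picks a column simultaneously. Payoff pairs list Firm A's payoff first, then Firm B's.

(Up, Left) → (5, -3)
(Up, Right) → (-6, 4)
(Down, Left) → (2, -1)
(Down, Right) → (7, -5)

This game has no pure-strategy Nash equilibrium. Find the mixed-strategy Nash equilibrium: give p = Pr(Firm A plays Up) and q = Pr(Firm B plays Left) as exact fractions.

p = 4/11, q = 13/16

In a mixed NE each player is indifferent between their pure strategies, so the opponent's mix sets the indifference.
Firm B indifferent between Left and Right: p·(-3) + (1−p)·(-1) = p·4 + (1−p)·(-5) ⟹ (-1) + (-2)p = (-5) + 9p ⟹ p = 4/11.
Firm A indifferent between Up and Down: q·5 + (1−q)·(-6) = q·2 + (1−q)·7 ⟹ (-6) + 11q = 7 + (-5)q ⟹ q = 13/16.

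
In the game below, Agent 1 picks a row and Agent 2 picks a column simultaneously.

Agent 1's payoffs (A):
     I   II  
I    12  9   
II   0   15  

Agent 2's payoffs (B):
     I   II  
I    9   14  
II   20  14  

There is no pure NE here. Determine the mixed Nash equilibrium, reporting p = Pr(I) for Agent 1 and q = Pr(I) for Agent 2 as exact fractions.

Each player's mixing probability is pinned down by making the *other* player indifferent.
Agent 2 indifferent between I and II: p·9 + (1−p)·20 = p·14 + (1−p)·14 ⟹ 20 + (-11)p = 14 + 0p ⟹ p = 6/11.
Agent 1 indifferent between I and II: q·12 + (1−q)·9 = q·0 + (1−q)·15 ⟹ 9 + 3q = 15 + (-15)q ⟹ q = 1/3.

p = 6/11, q = 1/3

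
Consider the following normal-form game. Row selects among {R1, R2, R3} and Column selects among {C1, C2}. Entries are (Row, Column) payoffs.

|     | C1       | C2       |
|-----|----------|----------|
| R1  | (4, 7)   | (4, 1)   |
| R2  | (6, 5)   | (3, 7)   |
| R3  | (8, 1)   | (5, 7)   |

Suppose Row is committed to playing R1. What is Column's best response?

C1

With Row fixed at R1, Column's payoffs are: C1 → 7, C2 → 1.
The maximum is 7, achieved by C1.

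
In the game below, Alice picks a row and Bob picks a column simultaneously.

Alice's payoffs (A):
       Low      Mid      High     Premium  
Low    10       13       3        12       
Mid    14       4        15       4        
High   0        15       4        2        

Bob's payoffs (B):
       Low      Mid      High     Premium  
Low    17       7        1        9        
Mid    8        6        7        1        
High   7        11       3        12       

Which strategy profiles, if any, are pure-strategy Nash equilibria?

(Mid, Low)

Check mutual best responses: a cell is a NE iff neither player can gain by unilaterally deviating.
Alice's best responses — vs Low: Mid (payoff 14); vs Mid: High (payoff 15); vs High: Mid (payoff 15); vs Premium: Low (payoff 12).
Bob's best responses — vs Low: Low (payoff 17); vs Mid: Low (payoff 8); vs High: Premium (payoff 12).
The only mutual best response is (Mid, Low); neither player gains by switching there.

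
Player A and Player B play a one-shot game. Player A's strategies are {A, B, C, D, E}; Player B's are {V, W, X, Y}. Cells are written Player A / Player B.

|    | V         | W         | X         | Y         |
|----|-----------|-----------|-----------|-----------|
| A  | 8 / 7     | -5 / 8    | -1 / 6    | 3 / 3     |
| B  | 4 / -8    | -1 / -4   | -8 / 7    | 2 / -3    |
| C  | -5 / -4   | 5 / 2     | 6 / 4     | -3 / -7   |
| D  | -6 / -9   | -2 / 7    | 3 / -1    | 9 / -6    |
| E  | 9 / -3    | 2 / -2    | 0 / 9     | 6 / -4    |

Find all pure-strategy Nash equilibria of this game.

A profile is a Nash equilibrium when each player is best-responding to the other.
Player A's best responses — vs V: E (payoff 9); vs W: C (payoff 5); vs X: C (payoff 6); vs Y: D (payoff 9).
Player B's best responses — vs A: W (payoff 8); vs B: X (payoff 7); vs C: X (payoff 4); vs D: W (payoff 7); vs E: X (payoff 9).
The only mutual best response is (C, X); neither player gains by switching there.

(C, X)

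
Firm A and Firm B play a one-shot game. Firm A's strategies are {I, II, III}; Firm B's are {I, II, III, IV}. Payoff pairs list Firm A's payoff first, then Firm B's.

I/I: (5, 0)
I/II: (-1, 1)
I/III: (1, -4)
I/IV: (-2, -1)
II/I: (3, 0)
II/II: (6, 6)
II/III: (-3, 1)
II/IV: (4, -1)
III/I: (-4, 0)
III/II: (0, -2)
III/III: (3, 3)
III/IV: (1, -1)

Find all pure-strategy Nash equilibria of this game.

Check mutual best responses: a cell is a NE iff neither player can gain by unilaterally deviating.
Firm A's best responses — vs I: I (payoff 5); vs II: II (payoff 6); vs III: III (payoff 3); vs IV: II (payoff 4).
Firm B's best responses — vs I: II (payoff 1); vs II: II (payoff 6); vs III: III (payoff 3).
Mutual best responses occur at (II, II) and (III, III); at each, neither player gains by switching.

(II, II) and (III, III)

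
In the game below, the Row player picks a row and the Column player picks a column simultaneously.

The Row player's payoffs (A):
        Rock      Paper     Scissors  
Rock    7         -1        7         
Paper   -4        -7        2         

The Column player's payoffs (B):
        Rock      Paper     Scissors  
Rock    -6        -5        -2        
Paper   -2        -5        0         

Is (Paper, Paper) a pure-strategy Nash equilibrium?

Holding the Column player at Paper: the Row player gets -7 from Paper but could get -1 by switching to Rock. The Row player has a profitable deviation.

No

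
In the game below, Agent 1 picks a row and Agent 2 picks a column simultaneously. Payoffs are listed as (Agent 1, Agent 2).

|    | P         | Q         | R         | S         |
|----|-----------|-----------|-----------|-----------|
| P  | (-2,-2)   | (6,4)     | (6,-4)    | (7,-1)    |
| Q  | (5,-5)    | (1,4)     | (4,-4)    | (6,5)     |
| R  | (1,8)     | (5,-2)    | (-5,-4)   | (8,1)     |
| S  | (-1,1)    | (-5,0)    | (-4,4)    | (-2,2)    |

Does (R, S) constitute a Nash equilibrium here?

No

Holding Agent 2 at S: Agent 1 gets 8 from R, versus 7 from P, 6 from Q, -2 from S. No profitable deviation for Agent 1.
Holding Agent 1 at R: Agent 2 gets 1 from S but could get 8 by switching to P. Agent 2 has a profitable deviation.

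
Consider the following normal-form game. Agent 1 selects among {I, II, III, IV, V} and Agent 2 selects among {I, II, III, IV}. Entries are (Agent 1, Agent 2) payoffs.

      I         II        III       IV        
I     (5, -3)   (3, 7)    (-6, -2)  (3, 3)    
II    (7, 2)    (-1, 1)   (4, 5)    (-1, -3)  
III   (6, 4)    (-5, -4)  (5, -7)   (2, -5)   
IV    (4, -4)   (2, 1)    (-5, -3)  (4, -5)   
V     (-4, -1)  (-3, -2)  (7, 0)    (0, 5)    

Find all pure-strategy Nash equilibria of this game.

A profile is a Nash equilibrium when each player is best-responding to the other.
Agent 1's best responses — vs I: II (payoff 7); vs II: I (payoff 3); vs III: V (payoff 7); vs IV: IV (payoff 4).
Agent 2's best responses — vs I: II (payoff 7); vs II: III (payoff 5); vs III: I (payoff 4); vs IV: II (payoff 1); vs V: IV (payoff 5).
The only mutual best response is (I, II); neither player gains by switching there.

(I, II)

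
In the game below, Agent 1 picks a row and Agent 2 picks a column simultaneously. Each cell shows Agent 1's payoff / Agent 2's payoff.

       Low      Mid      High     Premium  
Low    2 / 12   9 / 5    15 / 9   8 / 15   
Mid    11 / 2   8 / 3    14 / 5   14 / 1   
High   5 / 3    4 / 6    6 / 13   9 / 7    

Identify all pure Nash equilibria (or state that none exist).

A profile is a Nash equilibrium when each player is best-responding to the other.
Agent 1's best responses — vs Low: Mid (payoff 11); vs Mid: Low (payoff 9); vs High: Low (payoff 15); vs Premium: Mid (payoff 14).
Agent 2's best responses — vs Low: Premium (payoff 15); vs Mid: High (payoff 5); vs High: High (payoff 13).
No cell has both players best-responding. For instance, Agent 1's best reply to Mid is Low, but against Low Agent 2 prefers Premium over Mid.

There is no pure-strategy Nash equilibrium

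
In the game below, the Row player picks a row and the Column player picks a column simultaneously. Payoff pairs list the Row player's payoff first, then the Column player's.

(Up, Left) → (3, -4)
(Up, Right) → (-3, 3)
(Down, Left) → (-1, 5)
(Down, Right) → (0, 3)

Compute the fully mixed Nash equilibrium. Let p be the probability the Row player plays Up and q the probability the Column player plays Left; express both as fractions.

p = 2/9, q = 3/7

Each player's mixing probability is pinned down by making the *other* player indifferent.
The Column player indifferent between Left and Right: p·(-4) + (1−p)·5 = p·3 + (1−p)·3 ⟹ 5 + (-9)p = 3 + 0p ⟹ p = 2/9.
The Row player indifferent between Up and Down: q·3 + (1−q)·(-3) = q·(-1) + (1−q)·0 ⟹ (-3) + 6q = 0 + (-1)q ⟹ q = 3/7.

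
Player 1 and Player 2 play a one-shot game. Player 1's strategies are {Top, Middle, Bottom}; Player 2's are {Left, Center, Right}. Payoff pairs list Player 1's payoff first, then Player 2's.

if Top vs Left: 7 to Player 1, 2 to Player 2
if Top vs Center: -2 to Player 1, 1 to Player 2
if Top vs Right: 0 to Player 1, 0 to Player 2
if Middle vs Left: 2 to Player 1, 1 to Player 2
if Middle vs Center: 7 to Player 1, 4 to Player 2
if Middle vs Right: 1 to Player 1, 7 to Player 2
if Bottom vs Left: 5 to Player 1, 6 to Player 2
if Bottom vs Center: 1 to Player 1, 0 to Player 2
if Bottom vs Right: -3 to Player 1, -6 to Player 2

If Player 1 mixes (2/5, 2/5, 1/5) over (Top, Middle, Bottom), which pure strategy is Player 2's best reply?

Player 2's best reply maximizes expected payoff against the mix.
Left: (2/5)·2 + (2/5)·1 + (1/5)·6 = 12/5
Center: (2/5)·1 + (2/5)·4 + (1/5)·0 = 2
Right: (2/5)·0 + (2/5)·7 + (1/5)·(-6) = 8/5
Highest expected payoff is 12/5, from Left.

Left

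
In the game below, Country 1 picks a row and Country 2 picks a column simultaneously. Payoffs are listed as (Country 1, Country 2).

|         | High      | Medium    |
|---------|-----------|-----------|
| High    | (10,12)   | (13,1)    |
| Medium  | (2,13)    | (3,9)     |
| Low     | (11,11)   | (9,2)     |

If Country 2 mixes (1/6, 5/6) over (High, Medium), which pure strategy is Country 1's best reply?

Compute Country 1's expected payoff from each pure strategy against the given mix.
High: (1/6)·10 + (5/6)·13 = 25/2
Medium: (1/6)·2 + (5/6)·3 = 17/6
Low: (1/6)·11 + (5/6)·9 = 28/3
Highest expected payoff is 25/2, from High.

High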